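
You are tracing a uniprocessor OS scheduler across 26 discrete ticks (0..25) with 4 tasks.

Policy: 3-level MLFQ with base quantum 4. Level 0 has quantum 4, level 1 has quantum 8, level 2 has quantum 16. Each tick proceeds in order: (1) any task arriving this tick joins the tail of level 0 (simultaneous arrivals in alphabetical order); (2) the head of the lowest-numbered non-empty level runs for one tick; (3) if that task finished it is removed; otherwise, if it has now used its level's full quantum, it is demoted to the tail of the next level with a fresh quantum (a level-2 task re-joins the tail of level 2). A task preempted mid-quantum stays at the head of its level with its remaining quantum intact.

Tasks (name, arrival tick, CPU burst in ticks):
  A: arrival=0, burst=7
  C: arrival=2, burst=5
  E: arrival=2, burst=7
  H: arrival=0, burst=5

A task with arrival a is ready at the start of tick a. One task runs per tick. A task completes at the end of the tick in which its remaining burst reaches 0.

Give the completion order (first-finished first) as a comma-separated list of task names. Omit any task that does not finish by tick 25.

completion order = A, H, C, E

t=0: L0/L1/L2 = AH/-/- → run A
t=1: L0/L1/L2 = AH/-/- → run A
t=2: L0/L1/L2 = AHCE/-/- → run A
t=3: L0/L1/L2 = AHCE/-/- → run A
t=4: L0/L1/L2 = HCE/A/- → run H
t=5: L0/L1/L2 = HCE/A/- → run H
t=6: L0/L1/L2 = HCE/A/- → run H
t=7: L0/L1/L2 = HCE/A/- → run H
t=8: L0/L1/L2 = CE/AH/- → run C
t=9: L0/L1/L2 = CE/AH/- → run C
t=10: L0/L1/L2 = CE/AH/- → run C
t=11: L0/L1/L2 = CE/AH/- → run C
t=12: L0/L1/L2 = E/AHC/- → run E
t=13: L0/L1/L2 = E/AHC/- → run E
t=14: L0/L1/L2 = E/AHC/- → run E
t=15: L0/L1/L2 = E/AHC/- → run E
t=16: L0/L1/L2 = -/AHCE/- → run A
t=17: L0/L1/L2 = -/AHCE/- → run A
t=18: L0/L1/L2 = -/AHCE/- → run A
t=19: L0/L1/L2 = -/HCE/- → run H
t=20: L0/L1/L2 = -/CE/- → run C
t=21: L0/L1/L2 = -/E/- → run E
t=22: L0/L1/L2 = -/E/- → run E
t=23: L0/L1/L2 = -/E/- → run E
t=24: (idle)
t=25: (idle)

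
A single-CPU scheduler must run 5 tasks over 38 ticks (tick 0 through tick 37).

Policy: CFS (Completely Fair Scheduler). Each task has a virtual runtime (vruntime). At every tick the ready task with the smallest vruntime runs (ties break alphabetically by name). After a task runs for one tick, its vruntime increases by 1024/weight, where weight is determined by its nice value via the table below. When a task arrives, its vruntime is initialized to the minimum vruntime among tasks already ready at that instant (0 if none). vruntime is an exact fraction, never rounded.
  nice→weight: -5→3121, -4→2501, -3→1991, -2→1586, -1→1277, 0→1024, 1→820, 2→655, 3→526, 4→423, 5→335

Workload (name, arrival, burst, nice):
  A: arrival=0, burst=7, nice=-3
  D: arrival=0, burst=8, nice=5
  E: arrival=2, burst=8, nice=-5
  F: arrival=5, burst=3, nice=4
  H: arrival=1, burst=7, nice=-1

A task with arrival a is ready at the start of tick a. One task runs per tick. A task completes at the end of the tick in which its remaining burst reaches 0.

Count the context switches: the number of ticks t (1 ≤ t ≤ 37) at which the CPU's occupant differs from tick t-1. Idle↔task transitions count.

context switches = 25

t=0: vr[A=0 D=0] → run A
t=1: vr[A=1024/1991 D=0 H=0] → run D
t=2: vr[A=1024/1991 D=1024/335 E=0 H=0] → run E
t=3: vr[A=1024/1991 D=1024/335 E=1024/3121 H=0] → run H
t=4: vr[A=1024/1991 D=1024/335 E=1024/3121 H=1024/1277] → run E
t=5: vr[A=1024/1991 D=1024/335 E=2048/3121 F=1024/1991 H=1024/1277] → run A
t=6: vr[A=2048/1991 D=1024/335 E=2048/3121 F=1024/1991 H=1024/1277] → run F
t=7: vr[A=2048/1991 D=1024/335 E=2048/3121 F=2471936/842193 H=1024/1277] → run E
t=8: vr[A=2048/1991 D=1024/335 E=3072/3121 F=2471936/842193 H=1024/1277] → run H
t=9: vr[A=2048/1991 D=1024/335 E=3072/3121 F=2471936/842193 H=2048/1277] → run E
t=10: vr[A=2048/1991 D=1024/335 E=4096/3121 F=2471936/842193 H=2048/1277] → run A
t=11: vr[A=3072/1991 D=1024/335 E=4096/3121 F=2471936/842193 H=2048/1277] → run E
t=12: vr[A=3072/1991 D=1024/335 E=5120/3121 F=2471936/842193 H=2048/1277] → run A
t=13: vr[A=4096/1991 D=1024/335 E=5120/3121 F=2471936/842193 H=2048/1277] → run H
t=14: vr[A=4096/1991 D=1024/335 E=5120/3121 F=2471936/842193 H=3072/1277] → run E
t=15: vr[A=4096/1991 D=1024/335 E=6144/3121 F=2471936/842193 H=3072/1277] → run E
t=16: vr[A=4096/1991 D=1024/335 E=7168/3121 F=2471936/842193 H=3072/1277] → run A
t=17: vr[A=5120/1991 D=1024/335 E=7168/3121 F=2471936/842193 H=3072/1277] → run E
t=18: vr[A=5120/1991 D=1024/335 F=2471936/842193 H=3072/1277] → run H
t=19: vr[A=5120/1991 D=1024/335 F=2471936/842193 H=4096/1277] → run A
t=20: vr[A=6144/1991 D=1024/335 F=2471936/842193 H=4096/1277] → run F
t=21: vr[A=6144/1991 D=1024/335 F=4510720/842193 H=4096/1277] → run D
t=22: vr[A=6144/1991 D=2048/335 F=4510720/842193 H=4096/1277] → run A
t=23: vr[D=2048/335 F=4510720/842193 H=4096/1277] → run H
t=24: vr[D=2048/335 F=4510720/842193 H=5120/1277] → run H
t=25: vr[D=2048/335 F=4510720/842193 H=6144/1277] → run H
t=26: vr[D=2048/335 F=4510720/842193] → run F
t=27: vr[D=2048/335] → run D
t=28: vr[D=3072/335] → run D
t=29: vr[D=4096/335] → run D
t=30: vr[D=1024/67] → run D
t=31: vr[D=6144/335] → run D
t=32: vr[D=7168/335] → run D
t=33: (idle)
t=34: (idle)
t=35: (idle)
t=36: (idle)
t=37: (idle)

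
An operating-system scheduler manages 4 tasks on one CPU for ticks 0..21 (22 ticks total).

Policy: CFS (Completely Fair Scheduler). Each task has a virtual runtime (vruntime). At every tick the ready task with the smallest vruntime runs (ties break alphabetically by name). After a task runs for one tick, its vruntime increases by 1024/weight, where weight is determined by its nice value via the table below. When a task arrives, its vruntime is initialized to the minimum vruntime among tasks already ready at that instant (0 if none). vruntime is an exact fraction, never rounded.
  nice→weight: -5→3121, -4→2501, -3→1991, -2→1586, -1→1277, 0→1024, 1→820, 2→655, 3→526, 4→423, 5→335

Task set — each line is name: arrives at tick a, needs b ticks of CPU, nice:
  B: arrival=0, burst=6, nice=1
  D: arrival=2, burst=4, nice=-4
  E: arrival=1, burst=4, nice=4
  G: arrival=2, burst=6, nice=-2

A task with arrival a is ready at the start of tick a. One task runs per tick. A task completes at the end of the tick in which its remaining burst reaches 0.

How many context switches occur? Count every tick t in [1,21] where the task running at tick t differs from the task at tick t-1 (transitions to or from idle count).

context switches = 16

t=0: vr[B=0] → run B
t=1: vr[B=256/205 E=256/205] → run B
t=2: vr[B=512/205 D=256/205 E=256/205 G=256/205] → run D
t=3: vr[B=512/205 D=20736/12505 E=256/205 G=256/205] → run E
t=4: vr[B=512/205 D=20736/12505 E=318208/86715 G=256/205] → run G
t=5: vr[B=512/205 D=20736/12505 E=318208/86715 G=307968/162565] → run D
t=6: vr[B=512/205 D=25856/12505 E=318208/86715 G=307968/162565] → run G
t=7: vr[B=512/205 D=25856/12505 E=318208/86715 G=412928/162565] → run D
t=8: vr[B=512/205 D=30976/12505 E=318208/86715 G=412928/162565] → run D
t=9: vr[B=512/205 E=318208/86715 G=412928/162565] → run B
t=10: vr[B=768/205 E=318208/86715 G=412928/162565] → run G
t=11: vr[B=768/205 E=318208/86715 G=517888/162565] → run G
t=12: vr[B=768/205 E=318208/86715 G=622848/162565] → run E
t=13: vr[B=768/205 E=528128/86715 G=622848/162565] → run B
t=14: vr[B=1024/205 E=528128/86715 G=622848/162565] → run G
t=15: vr[B=1024/205 E=528128/86715 G=727808/162565] → run G
t=16: vr[B=1024/205 E=528128/86715] → run B
t=17: vr[B=256/41 E=528128/86715] → run E
t=18: vr[B=256/41 E=246016/28905] → run B
t=19: vr[E=246016/28905] → run E
t=20: (idle)
t=21: (idle)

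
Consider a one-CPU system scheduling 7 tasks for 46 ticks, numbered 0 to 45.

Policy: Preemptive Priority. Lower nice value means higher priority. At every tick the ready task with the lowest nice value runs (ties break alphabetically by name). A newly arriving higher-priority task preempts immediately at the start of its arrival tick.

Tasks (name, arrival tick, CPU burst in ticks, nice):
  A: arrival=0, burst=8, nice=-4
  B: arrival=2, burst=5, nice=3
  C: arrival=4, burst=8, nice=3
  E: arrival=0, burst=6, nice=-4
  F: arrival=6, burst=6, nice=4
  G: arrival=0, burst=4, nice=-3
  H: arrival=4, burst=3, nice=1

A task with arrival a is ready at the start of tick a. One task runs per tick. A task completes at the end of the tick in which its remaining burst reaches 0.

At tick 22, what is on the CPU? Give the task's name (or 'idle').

running at tick 22 = B

t=0: ready={A,E,G} → run A
t=1: ready={A,E,G} → run A
t=2: ready={A,B,E,G} → run A
t=3: ready={A,B,E,G} → run A
t=4: ready={A,B,C,E,G,H} → run A
t=5: ready={A,B,C,E,G,H} → run A
t=6: ready={A,B,C,E,F,G,H} → run A
t=7: ready={A,B,C,E,F,G,H} → run A
t=8: ready={B,C,E,F,G,H} → run E
t=9: ready={B,C,E,F,G,H} → run E
t=10: ready={B,C,E,F,G,H} → run E
t=11: ready={B,C,E,F,G,H} → run E
t=12: ready={B,C,E,F,G,H} → run E
t=13: ready={B,C,E,F,G,H} → run E
t=14: ready={B,C,F,G,H} → run G
t=15: ready={B,C,F,G,H} → run G
t=16: ready={B,C,F,G,H} → run G
t=17: ready={B,C,F,G,H} → run G
t=18: ready={B,C,F,H} → run H
t=19: ready={B,C,F,H} → run H
t=20: ready={B,C,F,H} → run H
t=21: ready={B,C,F} → run B
t=22: ready={B,C,F} → run B
t=23: ready={B,C,F} → run B
t=24: ready={B,C,F} → run B
t=25: ready={B,C,F} → run B
t=26: ready={C,F} → run C
t=27: ready={C,F} → run C
t=28: ready={C,F} → run C
t=29: ready={C,F} → run C
t=30: ready={C,F} → run C
t=31: ready={C,F} → run C
t=32: ready={C,F} → run C
t=33: ready={C,F} → run C
t=34: ready={F} → run F
t=35: ready={F} → run F
t=36: ready={F} → run F
t=37: ready={F} → run F
t=38: ready={F} → run F
t=39: ready={F} → run F
t=40: (idle)
t=41: (idle)
t=42: (idle)
t=43: (idle)
t=44: (idle)
t=45: (idle)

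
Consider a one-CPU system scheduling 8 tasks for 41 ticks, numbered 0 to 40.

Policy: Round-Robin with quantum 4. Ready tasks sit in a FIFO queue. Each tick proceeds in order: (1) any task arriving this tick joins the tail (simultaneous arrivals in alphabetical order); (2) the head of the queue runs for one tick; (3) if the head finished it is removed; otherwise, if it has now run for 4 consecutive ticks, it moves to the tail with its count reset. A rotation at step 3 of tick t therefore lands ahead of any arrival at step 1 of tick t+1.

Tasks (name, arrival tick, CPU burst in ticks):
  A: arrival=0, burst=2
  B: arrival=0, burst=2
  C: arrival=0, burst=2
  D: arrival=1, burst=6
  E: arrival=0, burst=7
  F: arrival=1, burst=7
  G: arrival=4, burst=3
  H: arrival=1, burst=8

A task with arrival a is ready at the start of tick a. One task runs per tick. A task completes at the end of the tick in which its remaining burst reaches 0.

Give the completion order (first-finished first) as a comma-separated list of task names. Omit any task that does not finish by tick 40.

completion order = A, B, C, G, E, D, F, H

t=0: queue=[A,B,C,E] q_used=0 → run A
t=1: queue=[A,B,C,E,D,F,H] q_used=1 → run A
t=2: queue=[B,C,E,D,F,H] q_used=0 → run B
t=3: queue=[B,C,E,D,F,H] q_used=1 → run B
t=4: queue=[C,E,D,F,H,G] q_used=0 → run C
t=5: queue=[C,E,D,F,H,G] q_used=1 → run C
t=6: queue=[E,D,F,H,G] q_used=0 → run E
t=7: queue=[E,D,F,H,G] q_used=1 → run E
t=8: queue=[E,D,F,H,G] q_used=2 → run E
t=9: queue=[E,D,F,H,G] q_used=3 → run E
t=10: queue=[D,F,H,G,E] q_used=0 → run D
t=11: queue=[D,F,H,G,E] q_used=1 → run D
t=12: queue=[D,F,H,G,E] q_used=2 → run D
t=13: queue=[D,F,H,G,E] q_used=3 → run D
t=14: queue=[F,H,G,E,D] q_used=0 → run F
t=15: queue=[F,H,G,E,D] q_used=1 → run F
t=16: queue=[F,H,G,E,D] q_used=2 → run F
t=17: queue=[F,H,G,E,D] q_used=3 → run F
t=18: queue=[H,G,E,D,F] q_used=0 → run H
t=19: queue=[H,G,E,D,F] q_used=1 → run H
t=20: queue=[H,G,E,D,F] q_used=2 → run H
t=21: queue=[H,G,E,D,F] q_used=3 → run H
t=22: queue=[G,E,D,F,H] q_used=0 → run G
t=23: queue=[G,E,D,F,H] q_used=1 → run G
t=24: queue=[G,E,D,F,H] q_used=2 → run G
t=25: queue=[E,D,F,H] q_used=0 → run E
t=26: queue=[E,D,F,H] q_used=1 → run E
t=27: queue=[E,D,F,H] q_used=2 → run E
t=28: queue=[D,F,H] q_used=0 → run D
t=29: queue=[D,F,H] q_used=1 → run D
t=30: queue=[F,H] q_used=0 → run F
t=31: queue=[F,H] q_used=1 → run F
t=32: queue=[F,H] q_used=2 → run F
t=33: queue=[H] q_used=0 → run H
t=34: queue=[H] q_used=1 → run H
t=35: queue=[H] q_used=2 → run H
t=36: queue=[H] q_used=3 → run H
t=37: (idle)
t=38: (idle)
t=39: (idle)
t=40: (idle)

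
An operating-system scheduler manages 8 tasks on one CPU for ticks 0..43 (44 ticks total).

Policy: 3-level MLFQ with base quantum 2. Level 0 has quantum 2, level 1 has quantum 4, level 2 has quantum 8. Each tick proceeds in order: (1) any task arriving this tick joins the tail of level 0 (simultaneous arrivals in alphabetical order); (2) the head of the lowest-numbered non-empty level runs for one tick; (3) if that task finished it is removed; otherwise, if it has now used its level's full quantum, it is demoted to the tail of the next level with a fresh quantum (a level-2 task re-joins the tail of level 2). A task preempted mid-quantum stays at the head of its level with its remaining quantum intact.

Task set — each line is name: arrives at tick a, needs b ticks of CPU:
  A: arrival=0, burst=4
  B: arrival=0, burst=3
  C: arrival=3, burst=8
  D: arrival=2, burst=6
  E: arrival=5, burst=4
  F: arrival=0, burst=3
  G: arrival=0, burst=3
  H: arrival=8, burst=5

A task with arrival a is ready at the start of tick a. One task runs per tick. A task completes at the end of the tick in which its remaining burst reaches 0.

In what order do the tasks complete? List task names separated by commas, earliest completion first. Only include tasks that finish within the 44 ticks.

completion order = A, B, F, G, D, E, H, C

t=0: L0/L1/L2 = ABFG/-/- → run A
t=1: L0/L1/L2 = ABFG/-/- → run A
t=2: L0/L1/L2 = BFGD/A/- → run B
t=3: L0/L1/L2 = BFGDC/A/- → run B
t=4: L0/L1/L2 = FGDC/AB/- → run F
t=5: L0/L1/L2 = FGDCE/AB/- → run F
t=6: L0/L1/L2 = GDCE/ABF/- → run G
t=7: L0/L1/L2 = GDCE/ABF/- → run G
t=8: L0/L1/L2 = DCEH/ABFG/- → run D
t=9: L0/L1/L2 = DCEH/ABFG/- → run D
t=10: L0/L1/L2 = CEH/ABFGD/- → run C
t=11: L0/L1/L2 = CEH/ABFGD/- → run C
t=12: L0/L1/L2 = EH/ABFGDC/- → run E
t=13: L0/L1/L2 = EH/ABFGDC/- → run E
t=14: L0/L1/L2 = H/ABFGDCE/- → run H
t=15: L0/L1/L2 = H/ABFGDCE/- → run H
t=16: L0/L1/L2 = -/ABFGDCEH/- → run A
t=17: L0/L1/L2 = -/ABFGDCEH/- → run A
t=18: L0/L1/L2 = -/BFGDCEH/- → run B
t=19: L0/L1/L2 = -/FGDCEH/- → run F
t=20: L0/L1/L2 = -/GDCEH/- → run G
t=21: L0/L1/L2 = -/DCEH/- → run D
t=22: L0/L1/L2 = -/DCEH/- → run D
t=23: L0/L1/L2 = -/DCEH/- → run D
t=24: L0/L1/L2 = -/DCEH/- → run D
t=25: L0/L1/L2 = -/CEH/- → run C
t=26: L0/L1/L2 = -/CEH/- → run C
t=27: L0/L1/L2 = -/CEH/- → run C
t=28: L0/L1/L2 = -/CEH/- → run C
t=29: L0/L1/L2 = -/EH/C → run E
t=30: L0/L1/L2 = -/EH/C → run E
t=31: L0/L1/L2 = -/H/C → run H
t=32: L0/L1/L2 = -/H/C → run H
t=33: L0/L1/L2 = -/H/C → run H
t=34: L0/L1/L2 = -/-/C → run C
t=35: L0/L1/L2 = -/-/C → run C
t=36: (idle)
t=37: (idle)
t=38: (idle)
t=39: (idle)
t=40: (idle)
t=41: (idle)
t=42: (idle)
t=43: (idle)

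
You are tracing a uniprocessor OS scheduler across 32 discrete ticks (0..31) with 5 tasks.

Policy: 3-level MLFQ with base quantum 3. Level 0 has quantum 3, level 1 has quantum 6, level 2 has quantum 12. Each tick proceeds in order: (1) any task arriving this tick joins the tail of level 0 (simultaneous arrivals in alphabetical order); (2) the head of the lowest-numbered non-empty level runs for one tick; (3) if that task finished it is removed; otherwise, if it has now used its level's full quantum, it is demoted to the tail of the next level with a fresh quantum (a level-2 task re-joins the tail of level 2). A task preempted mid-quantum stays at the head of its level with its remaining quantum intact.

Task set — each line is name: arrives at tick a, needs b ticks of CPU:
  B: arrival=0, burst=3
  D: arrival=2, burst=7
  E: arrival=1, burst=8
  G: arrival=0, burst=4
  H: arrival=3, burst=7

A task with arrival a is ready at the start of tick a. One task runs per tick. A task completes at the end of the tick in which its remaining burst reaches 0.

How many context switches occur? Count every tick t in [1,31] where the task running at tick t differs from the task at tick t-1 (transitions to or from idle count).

t=0: L0/L1/L2 = BG/-/- → run B
t=1: L0/L1/L2 = BGE/-/- → run B
t=2: L0/L1/L2 = BGED/-/- → run B
t=3: L0/L1/L2 = GEDH/-/- → run G
t=4: L0/L1/L2 = GEDH/-/- → run G
t=5: L0/L1/L2 = GEDH/-/- → run G
t=6: L0/L1/L2 = EDH/G/- → run E
t=7: L0/L1/L2 = EDH/G/- → run E
t=8: L0/L1/L2 = EDH/G/- → run E
t=9: L0/L1/L2 = DH/GE/- → run D
t=10: L0/L1/L2 = DH/GE/- → run D
t=11: L0/L1/L2 = DH/GE/- → run D
t=12: L0/L1/L2 = H/GED/- → run H
t=13: L0/L1/L2 = H/GED/- → run H
t=14: L0/L1/L2 = H/GED/- → run H
t=15: L0/L1/L2 = -/GEDH/- → run G
t=16: L0/L1/L2 = -/EDH/- → run E
t=17: L0/L1/L2 = -/EDH/- → run E
t=18: L0/L1/L2 = -/EDH/- → run E
t=19: L0/L1/L2 = -/EDH/- → run E
t=20: L0/L1/L2 = -/EDH/- → run E
t=21: L0/L1/L2 = -/DH/- → run D
t=22: L0/L1/L2 = -/DH/- → run D
t=23: L0/L1/L2 = -/DH/- → run D
t=24: L0/L1/L2 = -/DH/- → run D
t=25: L0/L1/L2 = -/H/- → run H
t=26: L0/L1/L2 = -/H/- → run H
t=27: L0/L1/L2 = -/H/- → run H
t=28: L0/L1/L2 = -/H/- → run H
t=29: (idle)
t=30: (idle)
t=31: (idle)

context switches = 9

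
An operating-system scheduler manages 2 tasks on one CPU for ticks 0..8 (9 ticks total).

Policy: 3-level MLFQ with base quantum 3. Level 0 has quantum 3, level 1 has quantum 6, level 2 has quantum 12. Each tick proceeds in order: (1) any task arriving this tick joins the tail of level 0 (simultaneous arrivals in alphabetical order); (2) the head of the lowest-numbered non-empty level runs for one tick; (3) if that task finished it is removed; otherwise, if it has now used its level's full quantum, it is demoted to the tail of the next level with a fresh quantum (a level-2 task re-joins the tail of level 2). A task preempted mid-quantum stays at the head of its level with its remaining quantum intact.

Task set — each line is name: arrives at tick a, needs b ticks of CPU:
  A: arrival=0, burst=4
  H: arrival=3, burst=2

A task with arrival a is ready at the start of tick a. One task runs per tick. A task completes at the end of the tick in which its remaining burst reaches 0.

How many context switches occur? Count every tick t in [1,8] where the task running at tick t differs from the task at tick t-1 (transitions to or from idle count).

t=0: L0/L1/L2 = A/-/- → run A
t=1: L0/L1/L2 = A/-/- → run A
t=2: L0/L1/L2 = A/-/- → run A
t=3: L0/L1/L2 = H/A/- → run H
t=4: L0/L1/L2 = H/A/- → run H
t=5: L0/L1/L2 = -/A/- → run A
t=6: (idle)
t=7: (idle)
t=8: (idle)

context switches = 3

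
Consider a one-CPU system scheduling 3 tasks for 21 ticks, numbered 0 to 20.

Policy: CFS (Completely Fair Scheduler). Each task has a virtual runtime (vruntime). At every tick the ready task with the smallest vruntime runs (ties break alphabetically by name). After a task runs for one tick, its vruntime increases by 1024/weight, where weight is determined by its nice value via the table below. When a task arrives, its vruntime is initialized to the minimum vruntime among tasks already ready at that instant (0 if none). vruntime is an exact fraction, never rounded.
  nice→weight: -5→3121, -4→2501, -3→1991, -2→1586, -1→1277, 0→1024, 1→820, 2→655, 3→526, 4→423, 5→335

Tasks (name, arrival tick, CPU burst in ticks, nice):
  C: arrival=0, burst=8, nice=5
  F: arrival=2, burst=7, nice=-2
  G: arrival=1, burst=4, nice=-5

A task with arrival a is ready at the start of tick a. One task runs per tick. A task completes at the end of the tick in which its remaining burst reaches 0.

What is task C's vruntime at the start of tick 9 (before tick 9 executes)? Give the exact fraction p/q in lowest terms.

vruntime(C, start of tick 9) = 2048/335

t=0: vr[C=0] → run C
t=1: vr[C=1024/335 G=1024/335] → run C
t=2: vr[C=2048/335 F=1024/335 G=1024/335] → run F
t=3: vr[C=2048/335 F=983552/265655 G=1024/335] → run G
t=4: vr[C=2048/335 F=983552/265655 G=3538944/1045535] → run G
t=5: vr[C=2048/335 F=983552/265655 G=3881984/1045535] → run F
t=6: vr[C=2048/335 F=1155072/265655 G=3881984/1045535] → run G
t=7: vr[C=2048/335 F=1155072/265655 G=4225024/1045535] → run G
t=8: vr[C=2048/335 F=1155072/265655] → run F
t=9: vr[C=2048/335 F=1326592/265655] → run F
t=10: vr[C=2048/335 F=1498112/265655] → run F
t=11: vr[C=2048/335 F=1669632/265655] → run C
t=12: vr[C=3072/335 F=1669632/265655] → run F
t=13: vr[C=3072/335 F=1841152/265655] → run F
t=14: vr[C=3072/335] → run C
t=15: vr[C=4096/335] → run C
t=16: vr[C=1024/67] → run C
t=17: vr[C=6144/335] → run C
t=18: vr[C=7168/335] → run C
t=19: (idle)
t=20: (idle)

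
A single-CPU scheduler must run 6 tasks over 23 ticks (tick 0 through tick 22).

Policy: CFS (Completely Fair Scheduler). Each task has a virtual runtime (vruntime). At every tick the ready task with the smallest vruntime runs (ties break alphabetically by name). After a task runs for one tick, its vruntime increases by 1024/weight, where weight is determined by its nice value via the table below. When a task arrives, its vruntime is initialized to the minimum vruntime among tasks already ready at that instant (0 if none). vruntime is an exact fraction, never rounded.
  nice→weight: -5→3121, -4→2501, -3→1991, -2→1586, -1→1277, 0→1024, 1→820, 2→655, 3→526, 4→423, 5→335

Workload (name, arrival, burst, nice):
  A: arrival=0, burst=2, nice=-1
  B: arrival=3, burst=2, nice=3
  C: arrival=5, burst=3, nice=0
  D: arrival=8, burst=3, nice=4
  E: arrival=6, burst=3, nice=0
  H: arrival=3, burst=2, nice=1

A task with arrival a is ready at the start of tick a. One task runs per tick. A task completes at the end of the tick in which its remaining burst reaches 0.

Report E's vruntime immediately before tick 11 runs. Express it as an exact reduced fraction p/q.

vruntime(E, start of tick 11) = 461/205

t=0: vr[A=0] → run A
t=1: vr[A=1024/1277] → run A
t=2: (idle)
t=3: vr[B=0 H=0] → run B
t=4: vr[B=512/263 H=0] → run H
t=5: vr[B=512/263 C=256/205 H=256/205] → run C
t=6: vr[B=512/263 C=461/205 E=256/205 H=256/205] → run E
t=7: vr[B=512/263 C=461/205 E=461/205 H=256/205] → run H
t=8: vr[B=512/263 C=461/205 D=512/263 E=461/205] → run B
t=9: vr[C=461/205 D=512/263 E=461/205] → run D
t=10: vr[C=461/205 D=485888/111249 E=461/205] → run C
t=11: vr[C=666/205 D=485888/111249 E=461/205] → run E
t=12: vr[C=666/205 D=485888/111249 E=666/205] → run C
t=13: vr[D=485888/111249 E=666/205] → run E
t=14: vr[D=485888/111249] → run D
t=15: vr[D=755200/111249] → run D
t=16: (idle)
t=17: (idle)
t=18: (idle)
t=19: (idle)
t=20: (idle)
t=21: (idle)
t=22: (idle)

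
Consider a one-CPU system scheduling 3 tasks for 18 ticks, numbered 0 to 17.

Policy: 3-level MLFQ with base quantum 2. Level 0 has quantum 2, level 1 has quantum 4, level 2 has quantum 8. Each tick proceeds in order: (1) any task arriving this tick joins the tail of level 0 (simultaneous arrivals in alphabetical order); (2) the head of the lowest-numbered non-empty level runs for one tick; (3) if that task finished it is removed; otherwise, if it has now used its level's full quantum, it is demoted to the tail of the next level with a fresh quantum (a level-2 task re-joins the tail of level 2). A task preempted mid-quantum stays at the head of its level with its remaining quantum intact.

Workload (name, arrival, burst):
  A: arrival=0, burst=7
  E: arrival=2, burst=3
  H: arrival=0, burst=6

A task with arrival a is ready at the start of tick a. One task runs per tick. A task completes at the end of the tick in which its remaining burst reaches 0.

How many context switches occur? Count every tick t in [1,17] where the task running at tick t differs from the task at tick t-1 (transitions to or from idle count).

context switches = 7

t=0: L0/L1/L2 = AH/-/- → run A
t=1: L0/L1/L2 = AH/-/- → run A
t=2: L0/L1/L2 = HE/A/- → run H
t=3: L0/L1/L2 = HE/A/- → run H
t=4: L0/L1/L2 = E/AH/- → run E
t=5: L0/L1/L2 = E/AH/- → run E
t=6: L0/L1/L2 = -/AHE/- → run A
t=7: L0/L1/L2 = -/AHE/- → run A
t=8: L0/L1/L2 = -/AHE/- → run A
t=9: L0/L1/L2 = -/AHE/- → run A
t=10: L0/L1/L2 = -/HE/A → run H
t=11: L0/L1/L2 = -/HE/A → run H
t=12: L0/L1/L2 = -/HE/A → run H
t=13: L0/L1/L2 = -/HE/A → run H
t=14: L0/L1/L2 = -/E/A → run E
t=15: L0/L1/L2 = -/-/A → run A
t=16: (idle)
t=17: (idle)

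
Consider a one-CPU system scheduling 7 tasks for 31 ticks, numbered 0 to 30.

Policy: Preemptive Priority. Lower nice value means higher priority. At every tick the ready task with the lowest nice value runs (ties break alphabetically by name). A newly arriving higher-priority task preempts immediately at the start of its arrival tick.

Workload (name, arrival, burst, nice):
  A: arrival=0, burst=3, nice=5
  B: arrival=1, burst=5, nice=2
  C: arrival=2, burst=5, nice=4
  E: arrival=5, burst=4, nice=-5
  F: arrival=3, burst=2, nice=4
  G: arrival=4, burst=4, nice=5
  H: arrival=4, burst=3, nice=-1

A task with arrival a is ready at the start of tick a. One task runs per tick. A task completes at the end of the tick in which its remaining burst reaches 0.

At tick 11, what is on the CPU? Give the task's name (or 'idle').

running at tick 11 = B

t=0: ready={A} → run A
t=1: ready={A,B} → run B
t=2: ready={A,B,C} → run B
t=3: ready={A,B,C,F} → run B
t=4: ready={A,B,C,F,G,H} → run H
t=5: ready={A,B,C,E,F,G,H} → run E
t=6: ready={A,B,C,E,F,G,H} → run E
t=7: ready={A,B,C,E,F,G,H} → run E
t=8: ready={A,B,C,E,F,G,H} → run E
t=9: ready={A,B,C,F,G,H} → run H
t=10: ready={A,B,C,F,G,H} → run H
t=11: ready={A,B,C,F,G} → run B
t=12: ready={A,B,C,F,G} → run B
t=13: ready={A,C,F,G} → run C
t=14: ready={A,C,F,G} → run C
t=15: ready={A,C,F,G} → run C
t=16: ready={A,C,F,G} → run C
t=17: ready={A,C,F,G} → run C
t=18: ready={A,F,G} → run F
t=19: ready={A,F,G} → run F
t=20: ready={A,G} → run A
t=21: ready={A,G} → run A
t=22: ready={G} → run G
t=23: ready={G} → run G
t=24: ready={G} → run G
t=25: ready={G} → run G
t=26: (idle)
t=27: (idle)
t=28: (idle)
t=29: (idle)
t=30: (idle)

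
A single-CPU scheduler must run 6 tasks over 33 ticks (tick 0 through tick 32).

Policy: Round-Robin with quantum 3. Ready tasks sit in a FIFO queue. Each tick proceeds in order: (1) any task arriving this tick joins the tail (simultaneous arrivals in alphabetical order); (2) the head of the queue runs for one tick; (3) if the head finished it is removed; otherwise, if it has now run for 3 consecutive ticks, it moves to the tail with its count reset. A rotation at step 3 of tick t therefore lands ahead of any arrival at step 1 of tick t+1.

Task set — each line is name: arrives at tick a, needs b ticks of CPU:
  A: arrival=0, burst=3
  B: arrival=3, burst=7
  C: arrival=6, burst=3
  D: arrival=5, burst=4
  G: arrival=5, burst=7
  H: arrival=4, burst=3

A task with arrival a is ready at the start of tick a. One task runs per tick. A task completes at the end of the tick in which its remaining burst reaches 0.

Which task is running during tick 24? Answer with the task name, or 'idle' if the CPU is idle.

running at tick 24 = G

t=0: queue=[A] q_used=0 → run A
t=1: queue=[A] q_used=1 → run A
t=2: queue=[A] q_used=2 → run A
t=3: queue=[B] q_used=0 → run B
t=4: queue=[B,H] q_used=1 → run B
t=5: queue=[B,H,D,G] q_used=2 → run B
t=6: queue=[H,D,G,B,C] q_used=0 → run H
t=7: queue=[H,D,G,B,C] q_used=1 → run H
t=8: queue=[H,D,G,B,C] q_used=2 → run H
t=9: queue=[D,G,B,C] q_used=0 → run D
t=10: queue=[D,G,B,C] q_used=1 → run D
t=11: queue=[D,G,B,C] q_used=2 → run D
t=12: queue=[G,B,C,D] q_used=0 → run G
t=13: queue=[G,B,C,D] q_used=1 → run G
t=14: queue=[G,B,C,D] q_used=2 → run G
t=15: queue=[B,C,D,G] q_used=0 → run B
t=16: queue=[B,C,D,G] q_used=1 → run B
t=17: queue=[B,C,D,G] q_used=2 → run B
t=18: queue=[C,D,G,B] q_used=0 → run C
t=19: queue=[C,D,G,B] q_used=1 → run C
t=20: queue=[C,D,G,B] q_used=2 → run C
t=21: queue=[D,G,B] q_used=0 → run D
t=22: queue=[G,B] q_used=0 → run G
t=23: queue=[G,B] q_used=1 → run G
t=24: queue=[G,B] q_used=2 → run G
t=25: queue=[B,G] q_used=0 → run B
t=26: queue=[G] q_used=0 → run G
t=27: (idle)
t=28: (idle)
t=29: (idle)
t=30: (idle)
t=31: (idle)
t=32: (idle)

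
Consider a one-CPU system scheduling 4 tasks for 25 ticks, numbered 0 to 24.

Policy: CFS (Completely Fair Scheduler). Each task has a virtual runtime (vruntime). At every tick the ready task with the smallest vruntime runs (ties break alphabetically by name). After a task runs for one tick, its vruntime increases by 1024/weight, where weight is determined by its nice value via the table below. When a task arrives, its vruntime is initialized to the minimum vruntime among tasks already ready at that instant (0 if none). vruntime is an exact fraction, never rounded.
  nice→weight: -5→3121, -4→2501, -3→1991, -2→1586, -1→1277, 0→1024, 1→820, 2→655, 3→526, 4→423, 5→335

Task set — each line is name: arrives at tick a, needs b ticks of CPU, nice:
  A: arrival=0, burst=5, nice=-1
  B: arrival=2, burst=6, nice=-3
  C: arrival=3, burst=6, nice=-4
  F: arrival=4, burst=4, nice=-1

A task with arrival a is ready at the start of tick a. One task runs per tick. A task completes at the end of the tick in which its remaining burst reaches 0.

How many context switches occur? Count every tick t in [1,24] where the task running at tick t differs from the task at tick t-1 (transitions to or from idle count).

context switches = 18

t=0: vr[A=0] → run A
t=1: vr[A=1024/1277] → run A
t=2: vr[A=2048/1277 B=2048/1277] → run A
t=3: vr[A=3072/1277 B=2048/1277 C=2048/1277] → run B
t=4: vr[A=3072/1277 B=5385216/2542507 C=2048/1277 F=2048/1277] → run C
t=5: vr[A=3072/1277 B=5385216/2542507 C=6429696/3193777 F=2048/1277] → run F
t=6: vr[A=3072/1277 B=5385216/2542507 C=6429696/3193777 F=3072/1277] → run C
t=7: vr[A=3072/1277 B=5385216/2542507 C=7737344/3193777 F=3072/1277] → run B
t=8: vr[A=3072/1277 B=6692864/2542507 C=7737344/3193777 F=3072/1277] → run A
t=9: vr[A=4096/1277 B=6692864/2542507 C=7737344/3193777 F=3072/1277] → run F
t=10: vr[A=4096/1277 B=6692864/2542507 C=7737344/3193777 F=4096/1277] → run C
t=11: vr[A=4096/1277 B=6692864/2542507 C=9044992/3193777 F=4096/1277] → run B
t=12: vr[A=4096/1277 B=8000512/2542507 C=9044992/3193777 F=4096/1277] → run C
t=13: vr[A=4096/1277 B=8000512/2542507 C=10352640/3193777 F=4096/1277] → run B
t=14: vr[A=4096/1277 B=9308160/2542507 C=10352640/3193777 F=4096/1277] → run A
t=15: vr[B=9308160/2542507 C=10352640/3193777 F=4096/1277] → run F
t=16: vr[B=9308160/2542507 C=10352640/3193777 F=5120/1277] → run C
t=17: vr[B=9308160/2542507 C=11660288/3193777 F=5120/1277] → run C
t=18: vr[B=9308160/2542507 F=5120/1277] → run B
t=19: vr[B=10615808/2542507 F=5120/1277] → run F
t=20: vr[B=10615808/2542507] → run B
t=21: (idle)
t=22: (idle)
t=23: (idle)
t=24: (idle)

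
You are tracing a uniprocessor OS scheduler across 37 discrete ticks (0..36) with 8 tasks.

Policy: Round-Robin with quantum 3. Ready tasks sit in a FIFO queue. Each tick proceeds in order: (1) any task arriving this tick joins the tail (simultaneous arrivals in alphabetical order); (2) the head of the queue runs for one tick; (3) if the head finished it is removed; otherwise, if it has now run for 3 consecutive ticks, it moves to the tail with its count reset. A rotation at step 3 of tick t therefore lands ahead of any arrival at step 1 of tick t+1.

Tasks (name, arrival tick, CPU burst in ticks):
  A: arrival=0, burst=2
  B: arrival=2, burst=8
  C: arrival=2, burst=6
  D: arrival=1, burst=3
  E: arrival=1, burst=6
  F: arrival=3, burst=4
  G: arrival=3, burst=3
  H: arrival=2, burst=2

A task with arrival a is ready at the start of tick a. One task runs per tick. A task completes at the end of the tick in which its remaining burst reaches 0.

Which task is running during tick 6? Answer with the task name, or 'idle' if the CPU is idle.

t=0: queue=[A] q_used=0 → run A
t=1: queue=[A,D,E] q_used=1 → run A
t=2: queue=[D,E,B,C,H] q_used=0 → run D
t=3: queue=[D,E,B,C,H,F,G] q_used=1 → run D
t=4: queue=[D,E,B,C,H,F,G] q_used=2 → run D
t=5: queue=[E,B,C,H,F,G] q_used=0 → run E
t=6: queue=[E,B,C,H,F,G] q_used=1 → run E
t=7: queue=[E,B,C,H,F,G] q_used=2 → run E
t=8: queue=[B,C,H,F,G,E] q_used=0 → run B
t=9: queue=[B,C,H,F,G,E] q_used=1 → run B
t=10: queue=[B,C,H,F,G,E] q_used=2 → run B
t=11: queue=[C,H,F,G,E,B] q_used=0 → run C
t=12: queue=[C,H,F,G,E,B] q_used=1 → run C
t=13: queue=[C,H,F,G,E,B] q_used=2 → run C
t=14: queue=[H,F,G,E,B,C] q_used=0 → run H
t=15: queue=[H,F,G,E,B,C] q_used=1 → run H
t=16: queue=[F,G,E,B,C] q_used=0 → run F
t=17: queue=[F,G,E,B,C] q_used=1 → run F
t=18: queue=[F,G,E,B,C] q_used=2 → run F
t=19: queue=[G,E,B,C,F] q_used=0 → run G
t=20: queue=[G,E,B,C,F] q_used=1 → run G
t=21: queue=[G,E,B,C,F] q_used=2 → run G
t=22: queue=[E,B,C,F] q_used=0 → run E
t=23: queue=[E,B,C,F] q_used=1 → run E
t=24: queue=[E,B,C,F] q_used=2 → run E
t=25: queue=[B,C,F] q_used=0 → run B
t=26: queue=[B,C,F] q_used=1 → run B
t=27: queue=[B,C,F] q_used=2 → run B
t=28: queue=[C,F,B] q_used=0 → run C
t=29: queue=[C,F,B] q_used=1 → run C
t=30: queue=[C,F,B] q_used=2 → run C
t=31: queue=[F,B] q_used=0 → run F
t=32: queue=[B] q_used=0 → run B
t=33: queue=[B] q_used=1 → run B
t=34: (idle)
t=35: (idle)
t=36: (idle)

running at tick 6 = E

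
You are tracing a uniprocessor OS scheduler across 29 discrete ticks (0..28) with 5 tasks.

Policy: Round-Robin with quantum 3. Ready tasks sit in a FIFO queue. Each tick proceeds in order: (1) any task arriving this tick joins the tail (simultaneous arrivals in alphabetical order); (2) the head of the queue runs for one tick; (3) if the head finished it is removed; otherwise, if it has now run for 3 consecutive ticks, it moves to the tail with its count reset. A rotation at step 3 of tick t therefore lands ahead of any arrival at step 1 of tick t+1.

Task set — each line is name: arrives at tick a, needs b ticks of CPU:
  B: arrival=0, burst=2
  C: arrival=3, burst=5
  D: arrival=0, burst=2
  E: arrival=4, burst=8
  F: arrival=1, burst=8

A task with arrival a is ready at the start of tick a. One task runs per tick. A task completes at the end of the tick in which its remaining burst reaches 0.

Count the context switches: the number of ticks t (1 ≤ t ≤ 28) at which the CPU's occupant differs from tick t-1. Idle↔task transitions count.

context switches = 10

t=0: queue=[B,D] q_used=0 → run B
t=1: queue=[B,D,F] q_used=1 → run B
t=2: queue=[D,F] q_used=0 → run D
t=3: queue=[D,F,C] q_used=1 → run D
t=4: queue=[F,C,E] q_used=0 → run F
t=5: queue=[F,C,E] q_used=1 → run F
t=6: queue=[F,C,E] q_used=2 → run F
t=7: queue=[C,E,F] q_used=0 → run C
t=8: queue=[C,E,F] q_used=1 → run C
t=9: queue=[C,E,F] q_used=2 → run C
t=10: queue=[E,F,C] q_used=0 → run E
t=11: queue=[E,F,C] q_used=1 → run E
t=12: queue=[E,F,C] q_used=2 → run E
t=13: queue=[F,C,E] q_used=0 → run F
t=14: queue=[F,C,E] q_used=1 → run F
t=15: queue=[F,C,E] q_used=2 → run F
t=16: queue=[C,E,F] q_used=0 → run C
t=17: queue=[C,E,F] q_used=1 → run C
t=18: queue=[E,F] q_used=0 → run E
t=19: queue=[E,F] q_used=1 → run E
t=20: queue=[E,F] q_used=2 → run E
t=21: queue=[F,E] q_used=0 → run F
t=22: queue=[F,E] q_used=1 → run F
t=23: queue=[E] q_used=0 → run E
t=24: queue=[E] q_used=1 → run E
t=25: (idle)
t=26: (idle)
t=27: (idle)
t=28: (idle)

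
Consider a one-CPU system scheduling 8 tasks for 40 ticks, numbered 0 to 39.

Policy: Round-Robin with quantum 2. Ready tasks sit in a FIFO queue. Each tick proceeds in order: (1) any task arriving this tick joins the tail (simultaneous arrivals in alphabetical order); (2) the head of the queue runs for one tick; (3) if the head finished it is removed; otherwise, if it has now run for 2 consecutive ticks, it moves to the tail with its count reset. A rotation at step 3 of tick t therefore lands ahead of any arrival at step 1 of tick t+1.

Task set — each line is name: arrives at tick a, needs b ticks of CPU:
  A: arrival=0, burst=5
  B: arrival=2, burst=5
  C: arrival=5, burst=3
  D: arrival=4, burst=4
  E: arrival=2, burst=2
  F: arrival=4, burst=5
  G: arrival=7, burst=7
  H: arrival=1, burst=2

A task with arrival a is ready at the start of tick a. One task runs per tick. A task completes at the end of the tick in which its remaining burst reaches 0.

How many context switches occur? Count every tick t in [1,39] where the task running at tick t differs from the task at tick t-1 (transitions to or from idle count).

context switches = 18

t=0: queue=[A] q_used=0 → run A
t=1: queue=[A,H] q_used=1 → run A
t=2: queue=[H,A,B,E] q_used=0 → run H
t=3: queue=[H,A,B,E] q_used=1 → run H
t=4: queue=[A,B,E,D,F] q_used=0 → run A
t=5: queue=[A,B,E,D,F,C] q_used=1 → run A
t=6: queue=[B,E,D,F,C,A] q_used=0 → run B
t=7: queue=[B,E,D,F,C,A,G] q_used=1 → run B
t=8: queue=[E,D,F,C,A,G,B] q_used=0 → run E
t=9: queue=[E,D,F,C,A,G,B] q_used=1 → run E
t=10: queue=[D,F,C,A,G,B] q_used=0 → run D
t=11: queue=[D,F,C,A,G,B] q_used=1 → run D
t=12: queue=[F,C,A,G,B,D] q_used=0 → run F
t=13: queue=[F,C,A,G,B,D] q_used=1 → run F
t=14: queue=[C,A,G,B,D,F] q_used=0 → run C
t=15: queue=[C,A,G,B,D,F] q_used=1 → run C
t=16: queue=[A,G,B,D,F,C] q_used=0 → run A
t=17: queue=[G,B,D,F,C] q_used=0 → run G
t=18: queue=[G,B,D,F,C] q_used=1 → run G
t=19: queue=[B,D,F,C,G] q_used=0 → run B
t=20: queue=[B,D,F,C,G] q_used=1 → run B
t=21: queue=[D,F,C,G,B] q_used=0 → run D
t=22: queue=[D,F,C,G,B] q_used=1 → run D
t=23: queue=[F,C,G,B] q_used=0 → run F
t=24: queue=[F,C,G,B] q_used=1 → run F
t=25: queue=[C,G,B,F] q_used=0 → run C
t=26: queue=[G,B,F] q_used=0 → run G
t=27: queue=[G,B,F] q_used=1 → run G
t=28: queue=[B,F,G] q_used=0 → run B
t=29: queue=[F,G] q_used=0 → run F
t=30: queue=[G] q_used=0 → run G
t=31: queue=[G] q_used=1 → run G
t=32: queue=[G] q_used=0 → run G
t=33: (idle)
t=34: (idle)
t=35: (idle)
t=36: (idle)
t=37: (idle)
t=38: (idle)
t=39: (idle)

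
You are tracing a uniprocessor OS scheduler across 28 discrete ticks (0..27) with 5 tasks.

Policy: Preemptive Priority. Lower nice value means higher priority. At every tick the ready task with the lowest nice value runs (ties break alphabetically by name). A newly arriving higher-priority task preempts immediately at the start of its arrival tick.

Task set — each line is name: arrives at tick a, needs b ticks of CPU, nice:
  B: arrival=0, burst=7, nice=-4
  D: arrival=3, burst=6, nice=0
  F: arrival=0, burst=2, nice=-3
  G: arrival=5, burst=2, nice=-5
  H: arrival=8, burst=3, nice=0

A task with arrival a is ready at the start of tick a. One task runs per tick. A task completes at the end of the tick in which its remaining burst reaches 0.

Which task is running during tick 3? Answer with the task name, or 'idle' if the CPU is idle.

t=0: ready={B,F} → run B
t=1: ready={B,F} → run B
t=2: ready={B,F} → run B
t=3: ready={B,D,F} → run B
t=4: ready={B,D,F} → run B
t=5: ready={B,D,F,G} → run G
t=6: ready={B,D,F,G} → run G
t=7: ready={B,D,F} → run B
t=8: ready={B,D,F,H} → run B
t=9: ready={D,F,H} → run F
t=10: ready={D,F,H} → run F
t=11: ready={D,H} → run D
t=12: ready={D,H} → run D
t=13: ready={D,H} → run D
t=14: ready={D,H} → run D
t=15: ready={D,H} → run D
t=16: ready={D,H} → run D
t=17: ready={H} → run H
t=18: ready={H} → run H
t=19: ready={H} → run H
t=20: (idle)
t=21: (idle)
t=22: (idle)
t=23: (idle)
t=24: (idle)
t=25: (idle)
t=26: (idle)
t=27: (idle)

running at tick 3 = B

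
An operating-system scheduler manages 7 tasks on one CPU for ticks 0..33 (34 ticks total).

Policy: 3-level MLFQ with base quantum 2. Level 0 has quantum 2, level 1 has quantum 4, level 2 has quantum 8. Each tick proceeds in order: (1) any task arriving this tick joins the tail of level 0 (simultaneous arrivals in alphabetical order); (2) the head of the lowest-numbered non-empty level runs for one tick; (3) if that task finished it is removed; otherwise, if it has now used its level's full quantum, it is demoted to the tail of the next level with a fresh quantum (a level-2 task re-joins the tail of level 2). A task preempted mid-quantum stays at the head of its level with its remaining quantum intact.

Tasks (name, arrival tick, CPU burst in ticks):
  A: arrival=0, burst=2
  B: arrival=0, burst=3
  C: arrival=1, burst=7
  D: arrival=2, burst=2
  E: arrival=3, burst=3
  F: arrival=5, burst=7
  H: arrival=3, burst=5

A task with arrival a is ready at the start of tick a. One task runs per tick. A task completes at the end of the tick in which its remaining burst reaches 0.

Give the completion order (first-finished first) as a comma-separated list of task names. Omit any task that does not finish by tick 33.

completion order = A, D, B, E, H, C, F

t=0: L0/L1/L2 = AB/-/- → run A
t=1: L0/L1/L2 = ABC/-/- → run A
t=2: L0/L1/L2 = BCD/-/- → run B
t=3: L0/L1/L2 = BCDEH/-/- → run B
t=4: L0/L1/L2 = CDEH/B/- → run C
t=5: L0/L1/L2 = CDEHF/B/- → run C
t=6: L0/L1/L2 = DEHF/BC/- → run D
t=7: L0/L1/L2 = DEHF/BC/- → run D
t=8: L0/L1/L2 = EHF/BC/- → run E
t=9: L0/L1/L2 = EHF/BC/- → run E
t=10: L0/L1/L2 = HF/BCE/- → run H
t=11: L0/L1/L2 = HF/BCE/- → run H
t=12: L0/L1/L2 = F/BCEH/- → run F
t=13: L0/L1/L2 = F/BCEH/- → run F
t=14: L0/L1/L2 = -/BCEHF/- → run B
t=15: L0/L1/L2 = -/CEHF/- → run C
t=16: L0/L1/L2 = -/CEHF/- → run C
t=17: L0/L1/L2 = -/CEHF/- → run C
t=18: L0/L1/L2 = -/CEHF/- → run C
t=19: L0/L1/L2 = -/EHF/C → run E
t=20: L0/L1/L2 = -/HF/C → run H
t=21: L0/L1/L2 = -/HF/C → run H
t=22: L0/L1/L2 = -/HF/C → run H
t=23: L0/L1/L2 = -/F/C → run F
t=24: L0/L1/L2 = -/F/C → run F
t=25: L0/L1/L2 = -/F/C → run F
t=26: L0/L1/L2 = -/F/C → run F
t=27: L0/L1/L2 = -/-/CF → run C
t=28: L0/L1/L2 = -/-/F → run F
t=29: (idle)
t=30: (idle)
t=31: (idle)
t=32: (idle)
t=33: (idle)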